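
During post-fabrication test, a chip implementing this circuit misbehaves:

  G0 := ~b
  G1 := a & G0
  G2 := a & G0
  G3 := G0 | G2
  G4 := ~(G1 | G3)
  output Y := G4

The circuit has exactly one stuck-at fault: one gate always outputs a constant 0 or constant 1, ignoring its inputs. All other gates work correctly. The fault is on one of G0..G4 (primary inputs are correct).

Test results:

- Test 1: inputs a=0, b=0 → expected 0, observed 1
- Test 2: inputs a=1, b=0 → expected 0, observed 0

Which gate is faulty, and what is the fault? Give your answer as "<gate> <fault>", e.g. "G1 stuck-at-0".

G3 stuck-at-0

Fault-free values for test 1 (a=0, b=0): G0=1, G1=0, G2=0, G3=1, G4=0, giving Y=0. Observed 1.
Test 1: faults giving observed 1 are {G0 stuck-at-0, G3 stuck-at-0, G4 stuck-at-1}.
Test 2 (a=1, b=0): fault-free G0=1, G1=1, G2=1, G3=1, G4=0 → 0; observed 0. Eliminates G0 stuck-at-0, G4 stuck-at-1.
Only G3 stuck-at-0 is consistent with every test.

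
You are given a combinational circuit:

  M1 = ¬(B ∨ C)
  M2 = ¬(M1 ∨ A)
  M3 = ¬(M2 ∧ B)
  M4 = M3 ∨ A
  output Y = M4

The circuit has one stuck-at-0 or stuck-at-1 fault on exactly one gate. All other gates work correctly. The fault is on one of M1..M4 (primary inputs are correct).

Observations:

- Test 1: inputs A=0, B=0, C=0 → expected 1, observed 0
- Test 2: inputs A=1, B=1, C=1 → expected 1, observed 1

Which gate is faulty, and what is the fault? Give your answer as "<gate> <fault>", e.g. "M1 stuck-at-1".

Fault-free values for test 1 (A=0, B=0, C=0): M1=1, M2=0, M3=1, M4=1, giving Y=1. Observed 0.
Test 1: faults giving observed 0 are {M3 stuck-at-0, M4 stuck-at-0}.
Test 2 (A=1, B=1, C=1): fault-free M1=0, M2=0, M3=1, M4=1 → 1; observed 1. Eliminates M4 stuck-at-0.
Only M3 stuck-at-0 is consistent with every test.

M3 stuck-at-0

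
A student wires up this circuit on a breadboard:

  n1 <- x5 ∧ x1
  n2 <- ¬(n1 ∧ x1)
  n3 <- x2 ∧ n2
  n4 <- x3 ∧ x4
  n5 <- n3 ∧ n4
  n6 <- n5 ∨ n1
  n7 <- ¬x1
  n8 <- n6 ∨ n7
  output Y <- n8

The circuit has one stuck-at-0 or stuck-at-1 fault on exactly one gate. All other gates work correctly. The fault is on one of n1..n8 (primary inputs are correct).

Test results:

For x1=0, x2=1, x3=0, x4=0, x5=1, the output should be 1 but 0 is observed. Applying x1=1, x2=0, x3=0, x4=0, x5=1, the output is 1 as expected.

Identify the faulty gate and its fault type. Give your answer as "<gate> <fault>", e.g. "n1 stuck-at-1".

Fault-free values for test 1 (x1=0, x2=1, x3=0, x4=0, x5=1): n1=0, n2=1, n3=1, n4=0, n5=0, n6=0, n7=1, n8=1, giving Y=1. Observed 0.
Test 1: faults giving observed 0 are {n7 stuck-at-0, n8 stuck-at-0}.
Test 2 (x1=1, x2=0, x3=0, x4=0, x5=1): fault-free n1=1, n2=0, n3=0, n4=0, n5=0, n6=1, n7=0, n8=1 → 1; observed 1. Eliminates n8 stuck-at-0.
Only n7 stuck-at-0 is consistent with every test.

n7 stuck-at-0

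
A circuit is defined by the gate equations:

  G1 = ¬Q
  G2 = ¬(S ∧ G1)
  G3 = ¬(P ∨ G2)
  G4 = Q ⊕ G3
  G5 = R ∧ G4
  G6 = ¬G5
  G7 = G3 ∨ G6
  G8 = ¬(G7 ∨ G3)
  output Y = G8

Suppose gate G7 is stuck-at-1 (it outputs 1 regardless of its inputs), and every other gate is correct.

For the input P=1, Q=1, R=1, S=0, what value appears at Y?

0

Propagate with G7 forced: G1=0, G2=1, G3=0, G4=1, G5=1, G6=0, G7=1 [stuck-at-1], G8=0.
So Y = 0. (Without the fault it would be 1.)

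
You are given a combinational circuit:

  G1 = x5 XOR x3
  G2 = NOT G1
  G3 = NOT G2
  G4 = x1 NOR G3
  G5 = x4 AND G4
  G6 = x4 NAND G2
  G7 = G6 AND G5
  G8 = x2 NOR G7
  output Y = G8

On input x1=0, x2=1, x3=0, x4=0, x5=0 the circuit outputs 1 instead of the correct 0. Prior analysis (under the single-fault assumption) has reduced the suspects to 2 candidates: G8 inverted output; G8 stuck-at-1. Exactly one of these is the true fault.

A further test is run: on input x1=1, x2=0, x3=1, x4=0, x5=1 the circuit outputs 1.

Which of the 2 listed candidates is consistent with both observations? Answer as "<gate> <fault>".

G8 stuck-at-1

Evaluate each candidate on input x1=1, x2=0, x3=1, x4=0, x5=1:
  G8 inverted output: G1=0, G2=1, G3=0, G4=0, G5=0, G6=1, G7=0, G8=0 [inverted output] → 0 — eliminated
  G8 stuck-at-1: G1=0, G2=1, G3=0, G4=0, G5=0, G6=1, G7=0, G8=1 [stuck-at-1] → 1 — matches
Only G8 stuck-at-1 reproduces the observed 1.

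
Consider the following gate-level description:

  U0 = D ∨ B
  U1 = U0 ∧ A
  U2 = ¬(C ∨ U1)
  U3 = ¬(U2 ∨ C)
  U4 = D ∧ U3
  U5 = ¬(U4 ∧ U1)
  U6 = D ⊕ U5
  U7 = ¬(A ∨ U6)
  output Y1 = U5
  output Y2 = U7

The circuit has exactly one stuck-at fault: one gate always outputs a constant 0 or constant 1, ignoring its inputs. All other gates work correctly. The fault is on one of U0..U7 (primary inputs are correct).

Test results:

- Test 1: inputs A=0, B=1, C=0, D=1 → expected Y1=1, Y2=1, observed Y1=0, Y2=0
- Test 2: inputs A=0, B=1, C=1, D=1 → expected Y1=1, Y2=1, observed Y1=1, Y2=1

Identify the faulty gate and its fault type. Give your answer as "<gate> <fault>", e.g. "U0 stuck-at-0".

Fault-free values for test 1 (A=0, B=1, C=0, D=1): U0=1, U1=0, U2=1, U3=0, U4=0, U5=1, U6=0, U7=1, giving Y1=1, Y2=1. Observed Y1=0, Y2=0.
Test 1: faults giving observed Y1=0, Y2=0 are {U1 stuck-at-1, U5 stuck-at-0}.
Test 2 (A=0, B=1, C=1, D=1): fault-free U0=1, U1=0, U2=0, U3=0, U4=0, U5=1, U6=0, U7=1 → Y1=1, Y2=1; observed Y1=1, Y2=1. Eliminates U5 stuck-at-0.
Only U1 stuck-at-1 is consistent with every test.

U1 stuck-at-1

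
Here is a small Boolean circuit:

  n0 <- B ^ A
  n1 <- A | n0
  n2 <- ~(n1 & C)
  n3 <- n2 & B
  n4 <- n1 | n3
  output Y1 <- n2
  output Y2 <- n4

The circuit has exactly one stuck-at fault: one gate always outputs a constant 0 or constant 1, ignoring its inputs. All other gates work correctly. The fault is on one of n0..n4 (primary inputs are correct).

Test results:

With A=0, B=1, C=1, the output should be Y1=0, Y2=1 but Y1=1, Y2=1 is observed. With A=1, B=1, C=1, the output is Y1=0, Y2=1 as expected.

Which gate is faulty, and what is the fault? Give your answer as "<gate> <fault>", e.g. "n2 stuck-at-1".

n0 stuck-at-0

Fault-free values for test 1 (A=0, B=1, C=1): n0=1, n1=1, n2=0, n3=0, n4=1, giving Y1=0, Y2=1. Observed Y1=1, Y2=1.
Test 1: faults giving observed Y1=1, Y2=1 are {n0 stuck-at-0, n1 stuck-at-0, n2 stuck-at-1}.
Test 2 (A=1, B=1, C=1): fault-free n0=0, n1=1, n2=0, n3=0, n4=1 → Y1=0, Y2=1; observed Y1=0, Y2=1. Eliminates n1 stuck-at-0, n2 stuck-at-1.
Only n0 stuck-at-0 is consistent with every test.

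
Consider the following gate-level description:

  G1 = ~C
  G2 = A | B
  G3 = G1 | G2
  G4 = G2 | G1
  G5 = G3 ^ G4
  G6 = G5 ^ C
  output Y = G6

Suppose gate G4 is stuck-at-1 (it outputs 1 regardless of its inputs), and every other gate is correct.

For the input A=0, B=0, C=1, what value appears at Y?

0

Propagate with G4 forced: G1=0, G2=0, G3=0, G4=1 [stuck-at-1], G5=1, G6=0.
So Y = 0. (Without the fault it would be 1.)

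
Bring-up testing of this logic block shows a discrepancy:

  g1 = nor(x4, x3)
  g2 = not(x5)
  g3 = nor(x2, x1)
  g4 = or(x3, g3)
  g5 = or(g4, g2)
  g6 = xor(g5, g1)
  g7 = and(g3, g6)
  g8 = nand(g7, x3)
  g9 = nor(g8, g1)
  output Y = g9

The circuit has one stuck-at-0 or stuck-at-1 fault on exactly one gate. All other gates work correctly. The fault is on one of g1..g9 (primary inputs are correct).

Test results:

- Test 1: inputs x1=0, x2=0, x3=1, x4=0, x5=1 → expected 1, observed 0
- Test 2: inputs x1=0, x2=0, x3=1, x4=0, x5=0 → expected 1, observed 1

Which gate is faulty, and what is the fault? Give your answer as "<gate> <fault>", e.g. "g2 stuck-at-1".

Fault-free values for test 1 (x1=0, x2=0, x3=1, x4=0, x5=1): g1=0, g2=0, g3=1, g4=1, g5=1, g6=1, g7=1, g8=0, g9=1, giving Y=1. Observed 0.
Test 1: faults giving observed 0 are {g1 stuck-at-1, g3 stuck-at-0, g4 stuck-at-0, g5 stuck-at-0, g6 stuck-at-0, g7 stuck-at-0, g8 stuck-at-1, g9 stuck-at-0}.
Test 2 (x1=0, x2=0, x3=1, x4=0, x5=0): fault-free g1=0, g2=1, g3=1, g4=1, g5=1, g6=1, g7=1, g8=0, g9=1 → 1; observed 1. Eliminates g1 stuck-at-1, g3 stuck-at-0, g5 stuck-at-0, g6 stuck-at-0, g7 stuck-at-0, g8 stuck-at-1, g9 stuck-at-0.
Only g4 stuck-at-0 is consistent with every test.

g4 stuck-at-0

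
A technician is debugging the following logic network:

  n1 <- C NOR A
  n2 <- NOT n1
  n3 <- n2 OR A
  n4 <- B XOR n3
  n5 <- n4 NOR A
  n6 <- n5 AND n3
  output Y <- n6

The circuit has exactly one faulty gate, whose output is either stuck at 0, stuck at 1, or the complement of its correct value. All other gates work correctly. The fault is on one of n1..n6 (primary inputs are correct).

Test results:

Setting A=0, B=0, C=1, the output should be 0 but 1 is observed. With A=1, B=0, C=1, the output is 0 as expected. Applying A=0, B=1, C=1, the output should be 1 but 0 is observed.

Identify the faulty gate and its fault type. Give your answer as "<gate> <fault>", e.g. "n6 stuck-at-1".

n4 inverted output

Fault-free values for test 1 (A=0, B=0, C=1): n1=0, n2=1, n3=1, n4=1, n5=0, n6=0, giving Y=0. Observed 1.
Test 1: faults giving observed 1 are {n4 stuck-at-0, n4 inverted output, n5 stuck-at-1, n5 inverted output, n6 stuck-at-1, n6 inverted output}.
Test 2 (A=1, B=0, C=1): fault-free n1=0, n2=1, n3=1, n4=1, n5=0, n6=0 → 0; observed 0. Eliminates n5 stuck-at-1, n5 inverted output, n6 stuck-at-1, n6 inverted output.
Test 3 (A=0, B=1, C=1): fault-free n1=0, n2=1, n3=1, n4=0, n5=1, n6=1 → 1; observed 0. Eliminates n4 stuck-at-0.
Only n4 inverted output is consistent with every test.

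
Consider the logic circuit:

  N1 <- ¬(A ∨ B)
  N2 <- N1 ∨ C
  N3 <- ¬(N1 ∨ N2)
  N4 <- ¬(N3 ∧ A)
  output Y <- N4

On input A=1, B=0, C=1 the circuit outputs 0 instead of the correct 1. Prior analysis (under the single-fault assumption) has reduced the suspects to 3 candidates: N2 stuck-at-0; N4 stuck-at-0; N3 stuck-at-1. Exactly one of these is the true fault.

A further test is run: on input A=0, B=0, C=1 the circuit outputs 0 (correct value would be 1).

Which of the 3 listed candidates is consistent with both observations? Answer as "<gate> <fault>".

Evaluate each candidate on input A=0, B=0, C=1:
  N2 stuck-at-0: N1=1, N2=0 [stuck-at-0], N3=0, N4=1 → 1 — eliminated
  N4 stuck-at-0: N1=1, N2=1, N3=0, N4=0 [stuck-at-0] → 0 — matches
  N3 stuck-at-1: N1=1, N2=1, N3=1 [stuck-at-1], N4=1 → 1 — eliminated
Only N4 stuck-at-0 reproduces the observed 0.

N4 stuck-at-0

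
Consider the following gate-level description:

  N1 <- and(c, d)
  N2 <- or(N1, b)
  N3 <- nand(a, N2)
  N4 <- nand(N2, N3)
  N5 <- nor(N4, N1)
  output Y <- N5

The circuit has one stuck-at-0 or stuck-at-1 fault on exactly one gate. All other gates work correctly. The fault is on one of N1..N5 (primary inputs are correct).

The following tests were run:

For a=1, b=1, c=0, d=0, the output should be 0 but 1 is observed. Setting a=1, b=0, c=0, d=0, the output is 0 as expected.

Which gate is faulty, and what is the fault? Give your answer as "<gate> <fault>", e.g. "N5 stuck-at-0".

Fault-free values for test 1 (a=1, b=1, c=0, d=0): N1=0, N2=1, N3=0, N4=1, N5=0, giving Y=0. Observed 1.
Test 1: faults giving observed 1 are {N3 stuck-at-1, N4 stuck-at-0, N5 stuck-at-1}.
Test 2 (a=1, b=0, c=0, d=0): fault-free N1=0, N2=0, N3=1, N4=1, N5=0 → 0; observed 0. Eliminates N4 stuck-at-0, N5 stuck-at-1.
Only N3 stuck-at-1 is consistent with every test.

N3 stuck-at-1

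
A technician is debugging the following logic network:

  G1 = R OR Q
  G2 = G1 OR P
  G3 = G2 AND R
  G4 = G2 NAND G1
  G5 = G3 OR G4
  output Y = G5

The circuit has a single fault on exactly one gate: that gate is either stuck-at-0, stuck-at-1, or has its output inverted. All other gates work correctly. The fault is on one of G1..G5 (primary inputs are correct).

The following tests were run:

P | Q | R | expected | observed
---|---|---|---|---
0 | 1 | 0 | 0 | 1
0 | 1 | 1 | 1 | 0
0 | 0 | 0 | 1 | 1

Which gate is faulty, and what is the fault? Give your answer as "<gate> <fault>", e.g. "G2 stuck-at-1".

G3 inverted output

Fault-free values for test 1 (P=0, Q=1, R=0): G1=1, G2=1, G3=0, G4=0, G5=0, giving Y=0. Observed 1.
Test 1: faults giving observed 1 are {G1 stuck-at-0, G1 inverted output, G2 stuck-at-0, G2 inverted output, G3 stuck-at-1, G3 inverted output, G4 stuck-at-1, G4 inverted output, G5 stuck-at-1, G5 inverted output}.
Test 2 (P=0, Q=1, R=1): fault-free G1=1, G2=1, G3=1, G4=0, G5=1 → 1; observed 0. Eliminates G1 stuck-at-0, G1 inverted output, G2 stuck-at-0, G2 inverted output, G3 stuck-at-1, G4 stuck-at-1, G4 inverted output, G5 stuck-at-1.
Test 3 (P=0, Q=0, R=0): fault-free G1=0, G2=0, G3=0, G4=1, G5=1 → 1; observed 1. Eliminates G5 inverted output.
Only G3 inverted output is consistent with every test.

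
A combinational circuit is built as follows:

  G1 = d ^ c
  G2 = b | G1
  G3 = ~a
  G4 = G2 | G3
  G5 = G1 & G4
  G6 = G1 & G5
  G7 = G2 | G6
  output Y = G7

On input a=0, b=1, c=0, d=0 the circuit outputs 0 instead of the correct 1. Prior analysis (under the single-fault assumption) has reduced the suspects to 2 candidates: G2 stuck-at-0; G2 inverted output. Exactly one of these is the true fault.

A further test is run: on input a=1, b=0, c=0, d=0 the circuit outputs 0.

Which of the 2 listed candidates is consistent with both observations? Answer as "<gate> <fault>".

G2 stuck-at-0

Evaluate each candidate on input a=1, b=0, c=0, d=0:
  G2 stuck-at-0: G1=0, G2=0 [stuck-at-0], G3=0, G4=0, G5=0, G6=0, G7=0 → 0 — matches
  G2 inverted output: G1=0, G2=1 [inverted output], G3=0, G4=1, G5=0, G6=0, G7=1 → 1 — eliminated
Only G2 stuck-at-0 reproduces the observed 0.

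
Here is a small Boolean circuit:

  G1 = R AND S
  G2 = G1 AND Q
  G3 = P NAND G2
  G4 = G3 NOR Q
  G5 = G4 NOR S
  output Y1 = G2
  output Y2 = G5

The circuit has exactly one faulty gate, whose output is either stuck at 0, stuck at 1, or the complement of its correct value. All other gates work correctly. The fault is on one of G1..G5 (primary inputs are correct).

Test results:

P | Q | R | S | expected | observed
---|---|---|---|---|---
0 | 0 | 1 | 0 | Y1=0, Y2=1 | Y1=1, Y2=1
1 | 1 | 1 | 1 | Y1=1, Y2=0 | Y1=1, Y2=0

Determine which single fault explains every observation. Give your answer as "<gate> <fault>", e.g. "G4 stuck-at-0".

G2 stuck-at-1

Fault-free values for test 1 (P=0, Q=0, R=1, S=0): G1=0, G2=0, G3=1, G4=0, G5=1, giving Y1=0, Y2=1. Observed Y1=1, Y2=1.
Test 1: faults giving observed Y1=1, Y2=1 are {G2 stuck-at-1, G2 inverted output}.
Test 2 (P=1, Q=1, R=1, S=1): fault-free G1=1, G2=1, G3=0, G4=0, G5=0 → Y1=1, Y2=0; observed Y1=1, Y2=0. Eliminates G2 inverted output.
Only G2 stuck-at-1 is consistent with every test.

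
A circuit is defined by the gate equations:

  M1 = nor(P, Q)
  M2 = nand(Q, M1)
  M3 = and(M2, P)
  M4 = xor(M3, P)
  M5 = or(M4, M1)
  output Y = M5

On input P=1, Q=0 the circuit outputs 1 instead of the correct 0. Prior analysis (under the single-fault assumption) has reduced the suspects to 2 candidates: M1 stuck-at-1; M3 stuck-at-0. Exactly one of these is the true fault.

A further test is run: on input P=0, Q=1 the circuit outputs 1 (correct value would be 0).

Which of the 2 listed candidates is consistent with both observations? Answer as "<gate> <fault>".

Evaluate each candidate on input P=0, Q=1:
  M1 stuck-at-1: M1=1 [stuck-at-1], M2=0, M3=0, M4=0, M5=1 → 1 — matches
  M3 stuck-at-0: M1=0, M2=1, M3=0 [stuck-at-0], M4=0, M5=0 → 0 — eliminated
Only M1 stuck-at-1 reproduces the observed 1.

M1 stuck-at-1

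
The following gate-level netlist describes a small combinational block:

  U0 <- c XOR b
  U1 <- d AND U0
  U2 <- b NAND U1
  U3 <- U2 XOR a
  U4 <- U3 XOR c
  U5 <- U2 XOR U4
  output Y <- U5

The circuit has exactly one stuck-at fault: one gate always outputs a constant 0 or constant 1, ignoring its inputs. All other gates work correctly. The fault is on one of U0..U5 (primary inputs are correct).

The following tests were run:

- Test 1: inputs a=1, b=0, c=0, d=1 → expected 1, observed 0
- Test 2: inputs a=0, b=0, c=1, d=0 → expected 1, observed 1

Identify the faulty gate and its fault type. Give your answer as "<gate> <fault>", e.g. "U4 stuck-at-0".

U3 stuck-at-1

Fault-free values for test 1 (a=1, b=0, c=0, d=1): U0=0, U1=0, U2=1, U3=0, U4=0, U5=1, giving Y=1. Observed 0.
Test 1: faults giving observed 0 are {U3 stuck-at-1, U4 stuck-at-1, U5 stuck-at-0}.
Test 2 (a=0, b=0, c=1, d=0): fault-free U0=1, U1=0, U2=1, U3=1, U4=0, U5=1 → 1; observed 1. Eliminates U4 stuck-at-1, U5 stuck-at-0.
Only U3 stuck-at-1 is consistent with every test.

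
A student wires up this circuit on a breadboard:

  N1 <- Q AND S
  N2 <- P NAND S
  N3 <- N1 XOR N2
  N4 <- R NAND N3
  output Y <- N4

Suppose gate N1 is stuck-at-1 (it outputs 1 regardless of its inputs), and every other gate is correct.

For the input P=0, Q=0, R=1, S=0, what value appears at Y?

Propagate with N1 forced: N1=1 [stuck-at-1], N2=1, N3=0, N4=1.
So Y = 1. (Without the fault it would be 0.)

1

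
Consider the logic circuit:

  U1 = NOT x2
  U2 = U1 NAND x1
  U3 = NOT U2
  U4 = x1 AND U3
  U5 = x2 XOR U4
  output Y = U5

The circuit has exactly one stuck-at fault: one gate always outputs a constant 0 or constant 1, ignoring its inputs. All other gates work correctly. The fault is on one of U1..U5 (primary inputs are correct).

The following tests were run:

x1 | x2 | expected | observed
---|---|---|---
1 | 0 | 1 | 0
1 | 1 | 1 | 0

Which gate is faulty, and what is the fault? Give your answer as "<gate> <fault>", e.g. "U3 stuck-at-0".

U5 stuck-at-0

Fault-free values for test 1 (x1=1, x2=0): U1=1, U2=0, U3=1, U4=1, U5=1, giving Y=1. Observed 0.
Test 1: faults giving observed 0 are {U1 stuck-at-0, U2 stuck-at-1, U3 stuck-at-0, U4 stuck-at-0, U5 stuck-at-0}.
Test 2 (x1=1, x2=1): fault-free U1=0, U2=1, U3=0, U4=0, U5=1 → 1; observed 0. Eliminates U1 stuck-at-0, U2 stuck-at-1, U3 stuck-at-0, U4 stuck-at-0.
Only U5 stuck-at-0 is consistent with every test.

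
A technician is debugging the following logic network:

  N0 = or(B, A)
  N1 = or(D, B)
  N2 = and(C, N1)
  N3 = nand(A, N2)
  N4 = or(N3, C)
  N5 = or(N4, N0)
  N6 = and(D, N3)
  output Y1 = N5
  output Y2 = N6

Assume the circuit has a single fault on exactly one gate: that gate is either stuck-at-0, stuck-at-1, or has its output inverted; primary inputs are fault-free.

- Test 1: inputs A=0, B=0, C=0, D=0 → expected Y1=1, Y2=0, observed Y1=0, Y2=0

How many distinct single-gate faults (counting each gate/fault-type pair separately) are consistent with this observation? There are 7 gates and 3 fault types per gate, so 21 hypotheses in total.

6

Fault-free: N0=0, N1=0, N2=0, N3=1, N4=1, N5=1, N6=0 → Y1=1, Y2=0. Observed Y1=0, Y2=0.
  N0: none of the 3 fault types match ✗
  N1: none of the 3 fault types match ✗
  N2: none of the 3 fault types match ✗
  N3: stuck-at-0, inverted output ✓; others ✗
  N4: stuck-at-0, inverted output ✓; others ✗
  N5: stuck-at-0, inverted output ✓; others ✗
  N6: none of the 3 fault types match ✗
Consistent faults: {N3 stuck-at-0, N3 inverted output, N4 stuck-at-0, N4 inverted output, N5 stuck-at-0, N5 inverted output} — 6 in all.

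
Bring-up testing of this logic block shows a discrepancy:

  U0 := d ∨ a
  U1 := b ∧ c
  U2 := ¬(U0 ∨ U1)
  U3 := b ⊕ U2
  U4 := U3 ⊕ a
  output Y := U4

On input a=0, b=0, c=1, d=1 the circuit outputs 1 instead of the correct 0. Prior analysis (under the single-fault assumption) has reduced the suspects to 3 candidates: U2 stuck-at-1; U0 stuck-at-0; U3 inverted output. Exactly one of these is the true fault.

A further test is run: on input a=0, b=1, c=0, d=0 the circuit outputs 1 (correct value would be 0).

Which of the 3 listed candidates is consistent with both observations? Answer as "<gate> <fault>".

Evaluate each candidate on input a=0, b=1, c=0, d=0:
  U2 stuck-at-1: U0=0, U1=0, U2=1 [stuck-at-1], U3=0, U4=0 → 0 — eliminated
  U0 stuck-at-0: U0=0 [stuck-at-0], U1=0, U2=1, U3=0, U4=0 → 0 — eliminated
  U3 inverted output: U0=0, U1=0, U2=1, U3=1 [inverted output], U4=1 → 1 — matches
Only U3 inverted output reproduces the observed 1.

U3 inverted output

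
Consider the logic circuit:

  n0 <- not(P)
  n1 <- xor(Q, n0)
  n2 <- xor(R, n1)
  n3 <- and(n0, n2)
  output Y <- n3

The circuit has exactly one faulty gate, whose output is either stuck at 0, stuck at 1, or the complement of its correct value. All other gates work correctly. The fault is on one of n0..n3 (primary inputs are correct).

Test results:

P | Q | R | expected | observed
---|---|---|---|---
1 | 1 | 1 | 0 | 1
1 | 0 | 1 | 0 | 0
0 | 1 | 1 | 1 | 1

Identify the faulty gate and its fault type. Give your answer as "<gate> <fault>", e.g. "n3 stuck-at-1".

Fault-free values for test 1 (P=1, Q=1, R=1): n0=0, n1=1, n2=0, n3=0, giving Y=0. Observed 1.
Test 1: faults giving observed 1 are {n0 stuck-at-1, n0 inverted output, n3 stuck-at-1, n3 inverted output}.
Test 2 (P=1, Q=0, R=1): fault-free n0=0, n1=0, n2=1, n3=0 → 0; observed 0. Eliminates n3 stuck-at-1, n3 inverted output.
Test 3 (P=0, Q=1, R=1): fault-free n0=1, n1=0, n2=1, n3=1 → 1; observed 1. Eliminates n0 inverted output.
Only n0 stuck-at-1 is consistent with every test.

n0 stuck-at-1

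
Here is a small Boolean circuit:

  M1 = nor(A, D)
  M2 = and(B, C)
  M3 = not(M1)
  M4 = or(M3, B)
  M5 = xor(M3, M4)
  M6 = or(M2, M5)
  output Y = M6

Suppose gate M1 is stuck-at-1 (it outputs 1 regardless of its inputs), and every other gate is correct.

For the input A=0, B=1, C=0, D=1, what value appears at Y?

1

Propagate with M1 forced: M1=1 [stuck-at-1], M2=0, M3=0, M4=1, M5=1, M6=1.
So Y = 1. (Without the fault it would be 0.)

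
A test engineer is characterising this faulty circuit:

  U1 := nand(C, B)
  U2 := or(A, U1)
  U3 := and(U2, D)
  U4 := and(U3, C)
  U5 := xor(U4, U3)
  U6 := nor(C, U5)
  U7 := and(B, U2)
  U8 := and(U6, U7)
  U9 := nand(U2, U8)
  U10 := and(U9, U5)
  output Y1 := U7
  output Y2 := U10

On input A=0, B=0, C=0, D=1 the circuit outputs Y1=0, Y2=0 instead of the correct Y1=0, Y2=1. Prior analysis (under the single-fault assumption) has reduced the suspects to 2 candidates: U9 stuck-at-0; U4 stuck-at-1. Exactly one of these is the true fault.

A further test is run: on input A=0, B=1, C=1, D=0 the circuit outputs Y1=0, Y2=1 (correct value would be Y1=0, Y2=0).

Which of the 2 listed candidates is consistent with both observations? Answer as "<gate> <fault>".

U4 stuck-at-1

Evaluate each candidate on input A=0, B=1, C=1, D=0:
  U9 stuck-at-0: U1=0, U2=0, U3=0, U4=0, U5=0, U6=0, U7=0, U8=0, U9=0 [stuck-at-0], U10=0 → Y1=0, Y2=0 — eliminated
  U4 stuck-at-1: U1=0, U2=0, U3=0, U4=1 [stuck-at-1], U5=1, U6=0, U7=0, U8=0, U9=1, U10=1 → Y1=0, Y2=1 — matches
Only U4 stuck-at-1 reproduces the observed Y1=0, Y2=1.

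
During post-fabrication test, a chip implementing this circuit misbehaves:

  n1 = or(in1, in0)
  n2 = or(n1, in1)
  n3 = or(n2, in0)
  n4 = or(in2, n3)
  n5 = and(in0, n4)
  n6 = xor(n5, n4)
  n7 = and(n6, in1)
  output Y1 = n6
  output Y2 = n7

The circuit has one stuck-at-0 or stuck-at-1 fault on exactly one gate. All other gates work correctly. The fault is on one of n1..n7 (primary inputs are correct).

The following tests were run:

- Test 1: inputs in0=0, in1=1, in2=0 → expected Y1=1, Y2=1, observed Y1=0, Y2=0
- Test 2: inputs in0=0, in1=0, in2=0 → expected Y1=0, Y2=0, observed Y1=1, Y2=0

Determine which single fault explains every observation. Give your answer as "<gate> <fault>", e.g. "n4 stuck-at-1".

n5 stuck-at-1

Fault-free values for test 1 (in0=0, in1=1, in2=0): n1=1, n2=1, n3=1, n4=1, n5=0, n6=1, n7=1, giving Y1=1, Y2=1. Observed Y1=0, Y2=0.
Test 1: faults giving observed Y1=0, Y2=0 are {n2 stuck-at-0, n3 stuck-at-0, n4 stuck-at-0, n5 stuck-at-1, n6 stuck-at-0}.
Test 2 (in0=0, in1=0, in2=0): fault-free n1=0, n2=0, n3=0, n4=0, n5=0, n6=0, n7=0 → Y1=0, Y2=0; observed Y1=1, Y2=0. Eliminates n2 stuck-at-0, n3 stuck-at-0, n4 stuck-at-0, n6 stuck-at-0.
Only n5 stuck-at-1 is consistent with every test.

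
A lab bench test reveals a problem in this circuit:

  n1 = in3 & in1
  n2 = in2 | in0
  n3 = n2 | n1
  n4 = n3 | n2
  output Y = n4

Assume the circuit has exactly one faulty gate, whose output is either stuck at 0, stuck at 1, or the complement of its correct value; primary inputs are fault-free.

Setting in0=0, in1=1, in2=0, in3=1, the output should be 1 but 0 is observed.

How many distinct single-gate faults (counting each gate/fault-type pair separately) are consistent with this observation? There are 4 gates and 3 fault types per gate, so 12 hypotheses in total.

6

Fault-free: n1=1, n2=0, n3=1, n4=1 → 1. Observed 0.
  n1 stuck-at-0: output 0 ✓
  n1 stuck-at-1: output 1 ✗
  n1 inverted output: output 0 ✓
  n2 stuck-at-0: output 1 ✗
  n2 stuck-at-1: output 1 ✗
  n2 inverted output: output 1 ✗
  n3 stuck-at-0: output 0 ✓
  n3 stuck-at-1: output 1 ✗
  n3 inverted output: output 0 ✓
  n4 stuck-at-0: output 0 ✓
  n4 stuck-at-1: output 1 ✗
  n4 inverted output: output 0 ✓
Consistent faults: {n1 stuck-at-0, n1 inverted output, n3 stuck-at-0, n3 inverted output, n4 stuck-at-0, n4 inverted output} — 6 in all.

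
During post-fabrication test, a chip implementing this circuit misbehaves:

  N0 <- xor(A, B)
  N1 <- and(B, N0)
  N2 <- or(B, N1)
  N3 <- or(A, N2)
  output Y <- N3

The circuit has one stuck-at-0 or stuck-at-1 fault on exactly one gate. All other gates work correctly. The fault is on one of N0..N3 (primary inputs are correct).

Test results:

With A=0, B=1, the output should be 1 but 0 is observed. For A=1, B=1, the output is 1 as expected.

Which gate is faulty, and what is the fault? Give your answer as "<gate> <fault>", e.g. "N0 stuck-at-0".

N2 stuck-at-0

Fault-free values for test 1 (A=0, B=1): N0=1, N1=1, N2=1, N3=1, giving Y=1. Observed 0.
Test 1: faults giving observed 0 are {N2 stuck-at-0, N3 stuck-at-0}.
Test 2 (A=1, B=1): fault-free N0=0, N1=0, N2=1, N3=1 → 1; observed 1. Eliminates N3 stuck-at-0.
Only N2 stuck-at-0 is consistent with every test.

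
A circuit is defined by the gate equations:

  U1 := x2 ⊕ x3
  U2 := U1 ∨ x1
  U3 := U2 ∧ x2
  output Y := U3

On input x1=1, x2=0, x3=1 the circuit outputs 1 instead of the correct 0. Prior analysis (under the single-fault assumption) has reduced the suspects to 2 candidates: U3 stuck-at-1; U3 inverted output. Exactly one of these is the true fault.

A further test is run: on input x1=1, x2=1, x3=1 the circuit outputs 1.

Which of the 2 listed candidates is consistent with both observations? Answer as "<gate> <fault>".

Evaluate each candidate on input x1=1, x2=1, x3=1:
  U3 stuck-at-1: U1=0, U2=1, U3=1 [stuck-at-1] → 1 — matches
  U3 inverted output: U1=0, U2=1, U3=0 [inverted output] → 0 — eliminated
Only U3 stuck-at-1 reproduces the observed 1.

U3 stuck-at-1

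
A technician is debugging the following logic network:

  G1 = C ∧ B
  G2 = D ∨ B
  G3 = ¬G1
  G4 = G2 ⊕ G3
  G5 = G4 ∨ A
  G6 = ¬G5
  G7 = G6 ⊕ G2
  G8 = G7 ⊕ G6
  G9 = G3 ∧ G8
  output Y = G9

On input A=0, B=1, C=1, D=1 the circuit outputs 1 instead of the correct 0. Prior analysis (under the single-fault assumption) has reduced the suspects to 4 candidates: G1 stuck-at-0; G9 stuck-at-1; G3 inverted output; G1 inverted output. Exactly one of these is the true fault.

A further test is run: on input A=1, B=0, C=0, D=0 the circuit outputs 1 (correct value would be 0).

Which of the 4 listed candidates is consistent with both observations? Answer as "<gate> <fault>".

Evaluate each candidate on input A=1, B=0, C=0, D=0:
  G1 stuck-at-0: G1=0 [stuck-at-0], G2=0, G3=1, G4=1, G5=1, G6=0, G7=0, G8=0, G9=0 → 0 — eliminated
  G9 stuck-at-1: G1=0, G2=0, G3=1, G4=1, G5=1, G6=0, G7=0, G8=0, G9=1 [stuck-at-1] → 1 — matches
  G3 inverted output: G1=0, G2=0, G3=0 [inverted output], G4=0, G5=1, G6=0, G7=0, G8=0, G9=0 → 0 — eliminated
  G1 inverted output: G1=1 [inverted output], G2=0, G3=0, G4=0, G5=1, G6=0, G7=0, G8=0, G9=0 → 0 — eliminated
Only G9 stuck-at-1 reproduces the observed 1.

G9 stuck-at-1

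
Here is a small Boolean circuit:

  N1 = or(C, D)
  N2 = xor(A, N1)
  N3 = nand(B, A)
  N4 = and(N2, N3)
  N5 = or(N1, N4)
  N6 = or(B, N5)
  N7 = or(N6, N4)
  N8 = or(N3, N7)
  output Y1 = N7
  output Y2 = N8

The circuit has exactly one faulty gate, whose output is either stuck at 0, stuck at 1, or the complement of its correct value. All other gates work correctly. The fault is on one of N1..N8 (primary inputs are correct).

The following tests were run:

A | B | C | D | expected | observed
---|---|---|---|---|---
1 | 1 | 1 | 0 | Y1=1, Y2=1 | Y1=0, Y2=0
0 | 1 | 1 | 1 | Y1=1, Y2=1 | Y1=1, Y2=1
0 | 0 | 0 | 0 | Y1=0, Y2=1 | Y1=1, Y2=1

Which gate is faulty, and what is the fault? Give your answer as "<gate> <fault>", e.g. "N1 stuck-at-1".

N6 inverted output

Fault-free values for test 1 (A=1, B=1, C=1, D=0): N1=1, N2=0, N3=0, N4=0, N5=1, N6=1, N7=1, N8=1, giving Y1=1, Y2=1. Observed Y1=0, Y2=0.
Test 1: faults giving observed Y1=0, Y2=0 are {N6 stuck-at-0, N6 inverted output, N7 stuck-at-0, N7 inverted output}.
Test 2 (A=0, B=1, C=1, D=1): fault-free N1=1, N2=1, N3=1, N4=1, N5=1, N6=1, N7=1, N8=1 → Y1=1, Y2=1; observed Y1=1, Y2=1. Eliminates N7 stuck-at-0, N7 inverted output.
Test 3 (A=0, B=0, C=0, D=0): fault-free N1=0, N2=0, N3=1, N4=0, N5=0, N6=0, N7=0, N8=1 → Y1=0, Y2=1; observed Y1=1, Y2=1. Eliminates N6 stuck-at-0.
Only N6 inverted output is consistent with every test.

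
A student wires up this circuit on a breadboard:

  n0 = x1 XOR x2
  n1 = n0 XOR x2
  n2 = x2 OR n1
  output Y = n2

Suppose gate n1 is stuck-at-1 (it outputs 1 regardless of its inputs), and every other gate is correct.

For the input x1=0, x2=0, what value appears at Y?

1

Propagate with n1 forced: n0=0, n1=1 [stuck-at-1], n2=1.
So Y = 1. (Without the fault it would be 0.)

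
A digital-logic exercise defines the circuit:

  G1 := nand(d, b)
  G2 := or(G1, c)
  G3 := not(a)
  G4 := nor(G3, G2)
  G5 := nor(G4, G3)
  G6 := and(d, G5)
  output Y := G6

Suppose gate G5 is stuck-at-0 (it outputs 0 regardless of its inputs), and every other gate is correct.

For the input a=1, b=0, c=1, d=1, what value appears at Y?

0

Propagate with G5 forced: G1=1, G2=1, G3=0, G4=0, G5=0 [stuck-at-0], G6=0.
So Y = 0. (Without the fault it would be 1.)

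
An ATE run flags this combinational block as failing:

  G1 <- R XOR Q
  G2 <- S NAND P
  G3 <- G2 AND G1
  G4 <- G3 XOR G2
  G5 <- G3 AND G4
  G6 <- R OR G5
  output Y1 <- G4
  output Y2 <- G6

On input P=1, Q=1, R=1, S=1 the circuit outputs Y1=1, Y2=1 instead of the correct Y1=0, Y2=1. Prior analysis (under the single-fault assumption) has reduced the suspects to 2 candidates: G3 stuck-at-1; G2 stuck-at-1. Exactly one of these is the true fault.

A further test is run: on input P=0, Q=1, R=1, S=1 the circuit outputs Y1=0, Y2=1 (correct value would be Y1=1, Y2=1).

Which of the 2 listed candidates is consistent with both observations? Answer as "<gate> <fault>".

G3 stuck-at-1

Evaluate each candidate on input P=0, Q=1, R=1, S=1:
  G3 stuck-at-1: G1=0, G2=1, G3=1 [stuck-at-1], G4=0, G5=0, G6=1 → Y1=0, Y2=1 — matches
  G2 stuck-at-1: G1=0, G2=1 [stuck-at-1], G3=0, G4=1, G5=0, G6=1 → Y1=1, Y2=1 — eliminated
Only G3 stuck-at-1 reproduces the observed Y1=0, Y2=1.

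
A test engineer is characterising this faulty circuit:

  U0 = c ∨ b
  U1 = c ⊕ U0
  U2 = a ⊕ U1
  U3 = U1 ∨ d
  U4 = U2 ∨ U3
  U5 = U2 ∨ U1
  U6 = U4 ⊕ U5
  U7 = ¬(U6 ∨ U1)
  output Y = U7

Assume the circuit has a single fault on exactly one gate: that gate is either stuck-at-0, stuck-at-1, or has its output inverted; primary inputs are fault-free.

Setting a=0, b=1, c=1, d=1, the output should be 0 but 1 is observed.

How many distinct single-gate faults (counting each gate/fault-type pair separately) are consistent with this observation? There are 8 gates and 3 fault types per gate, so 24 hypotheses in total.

12

Fault-free: U0=1, U1=0, U2=0, U3=1, U4=1, U5=0, U6=1, U7=0 → 0. Observed 1.
  U0: none of the 3 fault types match ✗
  U1: none of the 3 fault types match ✗
  U2: stuck-at-1, inverted output ✓; others ✗
  U3: stuck-at-0, inverted output ✓; others ✗
  U4: stuck-at-0, inverted output ✓; others ✗
  U5: stuck-at-1, inverted output ✓; others ✗
  U6: stuck-at-0, inverted output ✓; others ✗
  U7: stuck-at-1, inverted output ✓; others ✗
Consistent faults: {U2 stuck-at-1, U2 inverted output, U3 stuck-at-0, U3 inverted output, U4 stuck-at-0, U4 inverted output, U5 stuck-at-1, U5 inverted output, U6 stuck-at-0, U6 inverted output, U7 stuck-at-1, U7 inverted output} — 12 in all.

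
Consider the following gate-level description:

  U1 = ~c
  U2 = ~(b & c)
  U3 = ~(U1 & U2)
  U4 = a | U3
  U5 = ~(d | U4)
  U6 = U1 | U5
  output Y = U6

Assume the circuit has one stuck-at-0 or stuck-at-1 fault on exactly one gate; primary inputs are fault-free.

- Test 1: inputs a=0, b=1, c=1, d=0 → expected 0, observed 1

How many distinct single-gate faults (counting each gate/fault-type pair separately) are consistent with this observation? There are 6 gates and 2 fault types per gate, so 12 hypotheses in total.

Fault-free: U1=0, U2=0, U3=1, U4=1, U5=0, U6=0 → 0. Observed 1.
  U1 stuck-at-0: output 0 ✗
  U1 stuck-at-1: output 1 ✓
  U2 stuck-at-0: output 0 ✗
  U2 stuck-at-1: output 0 ✗
  U3 stuck-at-0: output 1 ✓
  U3 stuck-at-1: output 0 ✗
  U4 stuck-at-0: output 1 ✓
  U4 stuck-at-1: output 0 ✗
  U5 stuck-at-0: output 0 ✗
  U5 stuck-at-1: output 1 ✓
  U6 stuck-at-0: output 0 ✗
  U6 stuck-at-1: output 1 ✓
Consistent faults: {U1 stuck-at-1, U3 stuck-at-0, U4 stuck-at-0, U5 stuck-at-1, U6 stuck-at-1} — 5 in all.

5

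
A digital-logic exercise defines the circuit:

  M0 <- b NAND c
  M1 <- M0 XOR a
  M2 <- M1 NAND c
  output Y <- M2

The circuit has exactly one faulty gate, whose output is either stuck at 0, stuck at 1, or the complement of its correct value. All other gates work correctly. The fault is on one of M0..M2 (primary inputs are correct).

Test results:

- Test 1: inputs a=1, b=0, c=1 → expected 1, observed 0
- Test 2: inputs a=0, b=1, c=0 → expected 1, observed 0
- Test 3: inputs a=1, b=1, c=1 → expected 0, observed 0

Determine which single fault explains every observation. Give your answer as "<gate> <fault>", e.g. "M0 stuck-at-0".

Fault-free values for test 1 (a=1, b=0, c=1): M0=1, M1=0, M2=1, giving Y=1. Observed 0.
Test 1: faults giving observed 0 are {M0 stuck-at-0, M0 inverted output, M1 stuck-at-1, M1 inverted output, M2 stuck-at-0, M2 inverted output}.
Test 2 (a=0, b=1, c=0): fault-free M0=1, M1=1, M2=1 → 1; observed 0. Eliminates M0 stuck-at-0, M0 inverted output, M1 stuck-at-1, M1 inverted output.
Test 3 (a=1, b=1, c=1): fault-free M0=0, M1=1, M2=0 → 0; observed 0. Eliminates M2 inverted output.
Only M2 stuck-at-0 is consistent with every test.

M2 stuck-at-0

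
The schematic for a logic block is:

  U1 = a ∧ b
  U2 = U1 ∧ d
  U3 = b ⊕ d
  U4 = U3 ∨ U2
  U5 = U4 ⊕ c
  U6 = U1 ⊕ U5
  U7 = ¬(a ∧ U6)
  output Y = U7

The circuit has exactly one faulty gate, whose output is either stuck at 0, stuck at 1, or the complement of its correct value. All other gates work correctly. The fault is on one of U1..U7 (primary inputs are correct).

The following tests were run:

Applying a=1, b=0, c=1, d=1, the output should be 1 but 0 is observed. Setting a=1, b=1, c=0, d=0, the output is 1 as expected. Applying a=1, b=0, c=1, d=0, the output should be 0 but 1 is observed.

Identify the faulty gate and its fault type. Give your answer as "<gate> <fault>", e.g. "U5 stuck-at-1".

Fault-free values for test 1 (a=1, b=0, c=1, d=1): U1=0, U2=0, U3=1, U4=1, U5=0, U6=0, U7=1, giving Y=1. Observed 0.
Test 1: faults giving observed 0 are {U1 stuck-at-1, U1 inverted output, U3 stuck-at-0, U3 inverted output, U4 stuck-at-0, U4 inverted output, U5 stuck-at-1, U5 inverted output, U6 stuck-at-1, U6 inverted output, U7 stuck-at-0, U7 inverted output}.
Test 2 (a=1, b=1, c=0, d=0): fault-free U1=1, U2=0, U3=1, U4=1, U5=1, U6=0, U7=1 → 1; observed 1. Eliminates U1 inverted output, U3 stuck-at-0, U3 inverted output, U4 stuck-at-0, U4 inverted output, U5 inverted output, U6 stuck-at-1, U6 inverted output, U7 stuck-at-0, U7 inverted output.
Test 3 (a=1, b=0, c=1, d=0): fault-free U1=0, U2=0, U3=0, U4=0, U5=1, U6=1, U7=0 → 0; observed 1. Eliminates U5 stuck-at-1.
Only U1 stuck-at-1 is consistent with every test.

U1 stuck-at-1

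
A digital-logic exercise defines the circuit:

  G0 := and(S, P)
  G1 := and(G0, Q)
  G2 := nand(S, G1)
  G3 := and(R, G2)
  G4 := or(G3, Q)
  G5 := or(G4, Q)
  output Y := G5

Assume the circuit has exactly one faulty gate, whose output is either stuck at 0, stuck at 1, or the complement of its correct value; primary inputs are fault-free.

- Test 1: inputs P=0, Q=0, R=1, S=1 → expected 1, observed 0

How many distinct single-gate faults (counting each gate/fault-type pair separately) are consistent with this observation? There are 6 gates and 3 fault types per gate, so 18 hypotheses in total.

10

Fault-free: G0=0, G1=0, G2=1, G3=1, G4=1, G5=1 → 1. Observed 0.
  G0: none of the 3 fault types match ✗
  G1: stuck-at-1, inverted output ✓; others ✗
  G2: stuck-at-0, inverted output ✓; others ✗
  G3: stuck-at-0, inverted output ✓; others ✗
  G4: stuck-at-0, inverted output ✓; others ✗
  G5: stuck-at-0, inverted output ✓; others ✗
Consistent faults: {G1 stuck-at-1, G1 inverted output, G2 stuck-at-0, G2 inverted output, G3 stuck-at-0, G3 inverted output, G4 stuck-at-0, G4 inverted output, G5 stuck-at-0, G5 inverted output} — 10 in all.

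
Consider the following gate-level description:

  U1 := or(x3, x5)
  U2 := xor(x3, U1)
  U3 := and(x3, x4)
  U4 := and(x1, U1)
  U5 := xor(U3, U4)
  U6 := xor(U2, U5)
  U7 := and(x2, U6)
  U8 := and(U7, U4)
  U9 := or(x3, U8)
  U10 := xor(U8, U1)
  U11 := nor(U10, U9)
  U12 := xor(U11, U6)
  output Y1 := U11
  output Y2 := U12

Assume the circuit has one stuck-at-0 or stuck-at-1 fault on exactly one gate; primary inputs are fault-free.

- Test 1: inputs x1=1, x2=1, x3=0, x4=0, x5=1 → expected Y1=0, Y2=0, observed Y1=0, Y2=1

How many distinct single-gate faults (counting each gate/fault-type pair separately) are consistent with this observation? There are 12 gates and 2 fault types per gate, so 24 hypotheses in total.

Fault-free: U1=1, U2=1, U3=0, U4=1, U5=1, U6=0, U7=0, U8=0, U9=0, U10=1, U11=0, U12=0 → Y1=0, Y2=0. Observed Y1=0, Y2=1.
  U1: none of the 2 fault types match ✗
  U2: stuck-at-0 ✓; others ✗
  U3: stuck-at-1 ✓; others ✗
  U4: stuck-at-0 ✓; others ✗
  U5: stuck-at-0 ✓; others ✗
  U6: stuck-at-1 ✓; others ✗
  U7: none of the 2 fault types match ✗
  U8: none of the 2 fault types match ✗
  U9: none of the 2 fault types match ✗
  U10: none of the 2 fault types match ✗
  U11: none of the 2 fault types match ✗
  U12: stuck-at-1 ✓; others ✗
Consistent faults: {U2 stuck-at-0, U3 stuck-at-1, U4 stuck-at-0, U5 stuck-at-0, U6 stuck-at-1, U12 stuck-at-1} — 6 in all.

6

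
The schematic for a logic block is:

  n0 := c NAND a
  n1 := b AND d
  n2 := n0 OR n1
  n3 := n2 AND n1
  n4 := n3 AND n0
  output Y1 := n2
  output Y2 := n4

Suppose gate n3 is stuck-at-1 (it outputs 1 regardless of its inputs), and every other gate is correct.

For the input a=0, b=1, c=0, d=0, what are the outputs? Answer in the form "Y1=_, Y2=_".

Y1=1, Y2=1

Propagate with n3 forced: n0=1, n1=0, n2=1, n3=1 [stuck-at-1], n4=1.
So the outputs are Y1=1, Y2=1. (Without the fault they would be Y1=1, Y2=0.)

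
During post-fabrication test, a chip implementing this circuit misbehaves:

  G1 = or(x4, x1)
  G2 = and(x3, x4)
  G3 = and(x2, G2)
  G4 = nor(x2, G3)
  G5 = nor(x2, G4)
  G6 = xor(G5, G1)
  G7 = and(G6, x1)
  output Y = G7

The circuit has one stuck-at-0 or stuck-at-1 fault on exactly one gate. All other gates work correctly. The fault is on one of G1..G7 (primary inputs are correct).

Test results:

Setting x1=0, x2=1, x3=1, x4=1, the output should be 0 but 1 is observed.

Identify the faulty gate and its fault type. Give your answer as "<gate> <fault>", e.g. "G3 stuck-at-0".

Fault-free values for test 1 (x1=0, x2=1, x3=1, x4=1): G1=1, G2=1, G3=1, G4=0, G5=0, G6=1, G7=0, giving Y=0. Observed 1.
Test 1: faults giving observed 1 are {G7 stuck-at-1}.
Only G7 stuck-at-1 is consistent with every test.

G7 stuck-at-1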